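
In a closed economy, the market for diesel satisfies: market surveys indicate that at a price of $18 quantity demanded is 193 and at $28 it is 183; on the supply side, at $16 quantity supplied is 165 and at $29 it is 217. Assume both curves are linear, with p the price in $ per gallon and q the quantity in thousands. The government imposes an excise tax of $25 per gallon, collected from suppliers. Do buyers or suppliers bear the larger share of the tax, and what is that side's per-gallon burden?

Demand slope: (183 − 193)/(28 − 18) = -1, so qd = 211 − p.
Supply slope: (217 − 165)/(29 − 16) = 4, so qs = 4p + 101.
Before the tax: set 211 − p = 4p + 101 → p* = $22, q* = 189.
With the tax collected from suppliers, supply shifts: qs = 4(p − 25) + 101.
Solving gives q = 169 with buyers paying $42 and suppliers receiving $17 (the $25 wedge).
Per-gallon burden: buyers $20, suppliers $5.
Buyers take the larger share because demand is less price-elastic here (demand slope 1 vs supply slope 4).

Buyers bear the larger share: $20 per gallon.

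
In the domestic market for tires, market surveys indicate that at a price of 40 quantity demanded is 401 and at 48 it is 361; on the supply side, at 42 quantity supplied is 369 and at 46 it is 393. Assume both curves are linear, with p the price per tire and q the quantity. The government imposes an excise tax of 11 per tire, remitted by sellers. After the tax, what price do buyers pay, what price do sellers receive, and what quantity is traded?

Buyers pay 50; sellers receive 39; quantity = 351.

Demand slope: (361 − 401)/(48 − 40) = -5, so qd = 601 − 5p.
Supply slope: (393 − 369)/(46 − 42) = 6, so qs = 6p + 117.
Without the tax, 601 − 5p = 6p + 117 gives 11p = 484, so p* = 44 and q* = 381.
With the tax collected from sellers, supply shifts: qs = 6(p − 11) + 117.
New equilibrium: buyers pay 50, sellers receive 39, q = 351. (Wedge: pb − ps = 11.)
The less price-elastic side of the market bears the larger share of a per-unit tax.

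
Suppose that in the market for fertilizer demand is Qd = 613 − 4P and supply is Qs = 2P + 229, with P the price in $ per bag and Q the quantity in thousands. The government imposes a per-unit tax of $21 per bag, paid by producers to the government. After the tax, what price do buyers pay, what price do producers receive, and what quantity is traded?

Buyers pay $71; producers receive $50; quantity = 329.

Without the tax, 613 − 4P = 2P + 229 gives 6P = 384, so P* = $64 and Q* = 357.
With the tax collected from producers, supply shifts: Qs = 2(P − 21) + 229.
Solving gives Q = 329 with buyers paying $71 and producers receiving $50 (the $21 wedge).
The less price-elastic side of the market bears the larger share of a per-unit tax.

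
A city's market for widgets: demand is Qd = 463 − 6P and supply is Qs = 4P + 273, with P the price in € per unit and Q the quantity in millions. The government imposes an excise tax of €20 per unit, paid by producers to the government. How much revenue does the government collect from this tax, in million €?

Tax revenue = €6020 million.

Without the tax, 463 − 6P = 4P + 273 gives 10P = 190, so P* = €19 and Q* = 349.
With the tax collected from producers, supply shifts: Qs = 4(P − 20) + 273.
Solving gives Q = 301 with consumers paying €27 and producers receiving €7 (the €20 wedge).
Revenue = t · Q = 20 · 301 = €6020.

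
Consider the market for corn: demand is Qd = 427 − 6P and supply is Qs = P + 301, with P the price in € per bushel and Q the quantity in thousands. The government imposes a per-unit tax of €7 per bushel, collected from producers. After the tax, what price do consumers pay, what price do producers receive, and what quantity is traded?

Consumers pay €19; producers receive €12; quantity = 313.

Without the tax, 427 − 6P = P + 301 gives 7P = 126, so P* = €18 and Q* = 319.
With the tax collected from producers, supply shifts: Qs = (P − 7) + 301.
Solving gives Q = 313 with consumers paying €19 and producers receiving €12 (the €7 wedge).
The less price-elastic side of the market bears the larger share of a per-unit tax.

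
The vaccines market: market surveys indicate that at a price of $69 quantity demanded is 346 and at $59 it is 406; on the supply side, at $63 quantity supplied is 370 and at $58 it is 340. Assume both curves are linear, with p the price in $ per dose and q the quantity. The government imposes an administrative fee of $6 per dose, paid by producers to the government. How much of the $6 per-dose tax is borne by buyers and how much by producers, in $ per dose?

Demand slope: (406 − 346)/(59 − 69) = -6, so qd = 760 − 6p.
Supply slope: (340 − 370)/(58 − 63) = 6, so qs = 6p − 8.
Before the tax: set 760 − 6p = 6p − 8 → p* = $64, q* = 376.
With the tax collected from producers, supply shifts: qs = 6(p − 6) − 8.
New equilibrium: buyers pay $67, producers receive $61, q = 358. (Wedge: pb − ps = 6.)
Burden on buyers: $3; on producers: $3. (They sum to $6.)
The less price-elastic side of the market bears the larger share of a per-unit tax.

Buyers bear $3 per dose; producers bear $3 per dose.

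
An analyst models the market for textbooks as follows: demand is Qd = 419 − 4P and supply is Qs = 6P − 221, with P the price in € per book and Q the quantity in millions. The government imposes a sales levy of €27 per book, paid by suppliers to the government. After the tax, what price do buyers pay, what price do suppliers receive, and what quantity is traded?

Without the tax, 419 − 4P = 6P − 221 gives 10P = 640, so P* = €64 and Q* = 163.
With the tax collected from suppliers, supply shifts: Qs = 6(P − 27) − 221.
New equilibrium: buyers pay €80.2, suppliers receive €53.2, Q = 98.2. (Wedge: Pb − Ps = 27.)
The less price-elastic side of the market bears the larger share of a per-unit tax.

Buyers pay €80.2; suppliers receive €53.2; quantity = 98.2.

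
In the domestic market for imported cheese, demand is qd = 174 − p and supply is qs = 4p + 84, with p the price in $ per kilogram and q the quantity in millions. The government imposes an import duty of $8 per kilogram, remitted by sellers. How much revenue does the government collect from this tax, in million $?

Tax revenue = $1196.8 million.

Before the tax: set 174 − p = 4p + 84 → p* = $18, q* = 156.
With the tax collected from sellers, supply shifts: qs = 4(p − 8) + 84.
Solving gives q = 149.6 with buyers paying $24.4 and sellers receiving $16.4 (the $8 wedge).
Revenue = t · Q = 8 · 149.6 = $1196.8.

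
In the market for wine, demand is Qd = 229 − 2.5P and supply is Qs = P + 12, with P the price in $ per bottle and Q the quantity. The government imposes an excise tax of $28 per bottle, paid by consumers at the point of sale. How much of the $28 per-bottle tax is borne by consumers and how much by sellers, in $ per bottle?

Without the tax, 229 − 2.5P = P + 12 gives 3.5P = 217, so P* = $62 and Q* = 74.
With the tax collected from consumers, demand (in seller-price terms) shifts: Qd = 229 − 2.5(P + 28).
Solving gives Q = 54 with consumers paying $70 and sellers receiving $42 (the $28 wedge).
Burden on consumers: $8; on sellers: $20. (They sum to $28.)

Consumers bear $8 per bottle; sellers bear $20 per bottle.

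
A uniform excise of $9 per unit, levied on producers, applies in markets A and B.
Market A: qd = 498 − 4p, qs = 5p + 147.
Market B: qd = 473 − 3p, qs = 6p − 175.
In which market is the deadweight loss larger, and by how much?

Market A, by $9.

Market A: pre-tax p* = $39, q* = 342; post-tax q = 322; deadweight loss = $90.
Market B: pre-tax p* = $72, q* = 257; post-tax q = 239; deadweight loss = $81.
Difference: $90 vs $81 → market A is larger by $9.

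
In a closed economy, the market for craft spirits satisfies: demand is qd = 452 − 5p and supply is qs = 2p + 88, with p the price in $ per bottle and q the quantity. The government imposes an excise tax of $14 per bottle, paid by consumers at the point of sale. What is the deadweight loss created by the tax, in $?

Before the tax: set 452 − 5p = 2p + 88 → p* = $52, q* = 192.
With the tax collected from consumers, demand (in seller-price terms) shifts: qd = 452 − 5(p + 14).
New equilibrium: consumers pay $56, sellers receive $42, q = 172. (Wedge: pb − ps = 14.)
Quantity falls by |ΔQ| = |192 − 172| = 20.
DWL = ½ · t · |ΔQ| = ½ · 14 · 20 = $140.

Deadweight loss = $140.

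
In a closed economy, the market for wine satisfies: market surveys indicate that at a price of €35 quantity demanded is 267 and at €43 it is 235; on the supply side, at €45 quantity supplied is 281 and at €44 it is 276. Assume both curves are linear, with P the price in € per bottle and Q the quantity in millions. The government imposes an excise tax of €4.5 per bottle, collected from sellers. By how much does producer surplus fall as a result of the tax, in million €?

Demand slope: (235 − 267)/(43 − 35) = -4, so Qd = 407 − 4P.
Supply slope: (276 − 281)/(44 − 45) = 5, so Qs = 5P + 56.
Before the tax: set 407 − 4P = 5P + 56 → P* = €39, Q* = 251.
With the tax collected from sellers, supply shifts: Qs = 5(P − 4.5) + 56.
Solving gives Q = 241 with consumers paying €41.5 and sellers receiving €37 (the €4.5 wedge).
ΔPS is the trapezoid between Q = 241 and Q = 251 of height €2: ½ · (251 + 241) · 2 = €492.

Producer surplus falls by €492 million.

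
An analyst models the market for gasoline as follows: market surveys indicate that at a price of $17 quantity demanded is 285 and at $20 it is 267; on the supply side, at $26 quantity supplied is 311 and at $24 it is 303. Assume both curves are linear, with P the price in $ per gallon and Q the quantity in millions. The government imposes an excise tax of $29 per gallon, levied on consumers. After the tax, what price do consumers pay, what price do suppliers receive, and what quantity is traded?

Consumers pay $29.6; suppliers receive $0.6; quantity = 209.4.

Demand slope: (267 − 285)/(20 − 17) = -6, so Qd = 387 − 6P.
Supply slope: (303 − 311)/(24 − 26) = 4, so Qs = 4P + 207.
Before the tax: set 387 − 6P = 4P + 207 → P* = $18, Q* = 279.
With the tax collected from consumers, demand (in seller-price terms) shifts: Qd = 387 − 6(P + 29).
New equilibrium: consumers pay $29.6, suppliers receive $0.6, Q = 209.4. (Wedge: Pb − Ps = 29.)
The less price-elastic side of the market bears the larger share of a per-unit tax.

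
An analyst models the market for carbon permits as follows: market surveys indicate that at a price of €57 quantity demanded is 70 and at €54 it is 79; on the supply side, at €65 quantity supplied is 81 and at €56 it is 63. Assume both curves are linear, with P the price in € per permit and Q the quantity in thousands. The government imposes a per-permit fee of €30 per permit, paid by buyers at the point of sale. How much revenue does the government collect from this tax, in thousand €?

Demand slope: (79 − 70)/(54 − 57) = -3, so Qd = 241 − 3P.
Supply slope: (63 − 81)/(56 − 65) = 2, so Qs = 2P − 49.
Before the tax: set 241 − 3P = 2P − 49 → P* = €58, Q* = 67.
With the tax collected from buyers, demand (in seller-price terms) shifts: Qd = 241 − 3(P + 30).
New equilibrium: buyers pay €70, sellers receive €40, Q = 31. (Wedge: Pb − Ps = 30.)
Revenue = t · Q = 30 · 31 = €930.

Tax revenue = €930 thousand.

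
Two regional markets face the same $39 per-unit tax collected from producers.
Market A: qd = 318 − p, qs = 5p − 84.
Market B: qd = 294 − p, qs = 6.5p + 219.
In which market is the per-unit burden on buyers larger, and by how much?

Market B, by $1.3.

Market A: pre-tax p* = $67, q* = 251; post-tax q = 218.5; per-unit burden on buyers = $32.5.
Market B: pre-tax p* = $10, q* = 284; post-tax q = 250.2; per-unit burden on buyers = $33.8.
Difference: $32.5 vs $33.8 → market B is larger by $1.3.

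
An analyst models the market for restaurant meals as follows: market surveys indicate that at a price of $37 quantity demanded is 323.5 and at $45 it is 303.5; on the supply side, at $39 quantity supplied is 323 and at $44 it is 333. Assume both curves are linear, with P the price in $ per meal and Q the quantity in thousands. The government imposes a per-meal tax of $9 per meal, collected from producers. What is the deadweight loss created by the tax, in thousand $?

Demand slope: (303.5 − 323.5)/(45 − 37) = -2.5, so Qd = 416 − 2.5P.
Supply slope: (333 − 323)/(44 − 39) = 2, so Qs = 2P + 245.
Without the tax, 416 − 2.5P = 2P + 245 gives 4.5P = 171, so P* = $38 and Q* = 321.
With the tax collected from producers, supply shifts: Qs = 2(P − 9) + 245.
New equilibrium: consumers pay $42, producers receive $33, Q = 311. (Wedge: Pb − Ps = 9.)
Quantity falls by |ΔQ| = |321 − 311| = 10.
DWL = ½ · t · |ΔQ| = ½ · 9 · 10 = $45.

Deadweight loss = $45 thousand.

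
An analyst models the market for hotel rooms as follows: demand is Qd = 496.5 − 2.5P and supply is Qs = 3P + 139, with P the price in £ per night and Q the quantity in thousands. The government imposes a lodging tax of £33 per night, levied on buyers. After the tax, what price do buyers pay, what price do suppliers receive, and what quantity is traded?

Buyers pay £83; suppliers receive £50; quantity = 289.

Before the tax: set 496.5 − 2.5P = 3P + 139 → P* = £65, Q* = 334.
With the tax collected from buyers, demand (in seller-price terms) shifts: Qd = 496.5 − 2.5(P + 33).
New equilibrium: buyers pay £83, suppliers receive £50, Q = 289. (Wedge: Pb − Ps = 33.)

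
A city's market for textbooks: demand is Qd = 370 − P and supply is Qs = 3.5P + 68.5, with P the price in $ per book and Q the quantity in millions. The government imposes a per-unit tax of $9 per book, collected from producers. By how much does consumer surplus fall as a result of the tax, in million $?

Before the tax: set 370 − P = 3.5P + 68.5 → P* = $67, Q* = 303.
With the tax collected from producers, supply shifts: Qs = 3.5(P − 9) + 68.5.
New equilibrium: buyers pay $74, producers receive $65, Q = 296. (Wedge: Pb − Ps = 9.)
ΔCS is the trapezoid between Q = 296 and Q = 303 of height $7: ½ · (303 + 296) · 7 = $2096.5.

Consumer surplus falls by $2096.5 million.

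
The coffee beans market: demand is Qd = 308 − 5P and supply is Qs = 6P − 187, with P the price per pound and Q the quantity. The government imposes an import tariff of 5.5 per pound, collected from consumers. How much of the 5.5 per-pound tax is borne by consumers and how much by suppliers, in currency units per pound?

Before the tax: set 308 − 5P = 6P − 187 → P* = 45, Q* = 83.
With the tax collected from consumers, demand (in seller-price terms) shifts: Qd = 308 − 5(P + 5.5).
New equilibrium: consumers pay 48, suppliers receive 42.5, Q = 68. (Wedge: Pb − Ps = 5.5.)
Burden on consumers: 3; on suppliers: 2.5. (They sum to 5.5.)

Consumers bear 3 per pound; suppliers bear 2.5 per pound.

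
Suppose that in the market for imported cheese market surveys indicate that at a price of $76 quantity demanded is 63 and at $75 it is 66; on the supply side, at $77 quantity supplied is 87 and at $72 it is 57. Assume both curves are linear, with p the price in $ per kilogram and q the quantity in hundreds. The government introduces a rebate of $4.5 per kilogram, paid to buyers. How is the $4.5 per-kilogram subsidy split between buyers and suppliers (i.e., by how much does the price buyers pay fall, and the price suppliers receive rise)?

Demand slope: (66 − 63)/(75 − 76) = -3, so qd = 291 − 3p.
Supply slope: (57 − 87)/(72 − 77) = 6, so qs = 6p − 375.
Without the subsidy, 291 − 3p = 6p − 375 gives 9p = 666, so p* = $74 and q* = 69.
With a per-unit subsidy paid to buyers, each effectively pays p − 4.5, so demand becomes qd = 291 − 3(p − 4.5).
Solving gives q = 78 with buyers paying $71 and suppliers receiving $75.5 (the $4.5 wedge).
Gain to buyers: $3; to suppliers: $1.5. (They sum to $4.5.)

Buyers gain $3 per kilogram; suppliers gain $1.5 per kilogram.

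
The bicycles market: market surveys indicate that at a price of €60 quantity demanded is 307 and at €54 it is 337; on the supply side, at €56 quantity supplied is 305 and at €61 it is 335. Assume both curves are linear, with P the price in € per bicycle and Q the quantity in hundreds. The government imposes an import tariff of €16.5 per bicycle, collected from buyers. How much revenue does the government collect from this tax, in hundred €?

Demand slope: (337 − 307)/(54 − 60) = -5, so Qd = 607 − 5P.
Supply slope: (335 − 305)/(61 − 56) = 6, so Qs = 6P − 31.
Without the tax, 607 − 5P = 6P − 31 gives 11P = 638, so P* = €58 and Q* = 317.
With the tax collected from buyers, demand (in seller-price terms) shifts: Qd = 607 − 5(P + 16.5).
New equilibrium: buyers pay €67, producers receive €50.5, Q = 272. (Wedge: Pb − Ps = 16.5.)
Revenue = t · Q = 16.5 · 272 = €4488.

Tax revenue = €4488 hundred.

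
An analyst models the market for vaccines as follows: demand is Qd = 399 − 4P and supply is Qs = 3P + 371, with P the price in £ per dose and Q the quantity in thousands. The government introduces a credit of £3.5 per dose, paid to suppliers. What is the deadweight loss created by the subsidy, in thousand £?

Without the subsidy, 399 − 4P = 3P + 371 gives 7P = 28, so P* = £4 and Q* = 383.
With a per-unit subsidy paid to suppliers, each receives P + 3.5 per unit sold, so supply becomes Qs = 3(P + 3.5) + 371.
Solving gives Q = 389 with consumers paying £2.5 and suppliers receiving £6 (the £3.5 wedge).
Quantity rises by |ΔQ| = |383 − 389| = 6.
DWL = ½ · t · |ΔQ| = ½ · 3.5 · 6 = £10.5.

Deadweight loss = £10.5 thousand.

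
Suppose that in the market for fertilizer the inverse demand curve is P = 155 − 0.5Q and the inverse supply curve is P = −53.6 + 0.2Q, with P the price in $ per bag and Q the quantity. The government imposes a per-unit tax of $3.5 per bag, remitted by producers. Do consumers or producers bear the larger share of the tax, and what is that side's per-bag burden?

Consumers bear the larger share: $2.5 per bag.

Inverting to Q(P) form: Qd = 310 − 2P; Qs = 5P + 268.
Before the tax: set 310 − 2P = 5P + 268 → P* = $6, Q* = 298.
With the tax collected from producers, supply shifts: Qs = 5(P − 3.5) + 268.
Solving gives Q = 293 with consumers paying $8.5 and producers receiving $5 (the $3.5 wedge).
Per-bag burden: consumers $2.5, producers $1.
Consumers take the larger share because demand is less price-elastic here (demand slope 2 vs supply slope 5).
The less price-elastic side of the market bears the larger share of a per-unit tax.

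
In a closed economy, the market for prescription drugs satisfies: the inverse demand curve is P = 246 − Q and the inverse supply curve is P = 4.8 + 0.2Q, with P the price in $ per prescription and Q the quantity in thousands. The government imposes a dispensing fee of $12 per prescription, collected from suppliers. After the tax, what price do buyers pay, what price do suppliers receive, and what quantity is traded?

Buyers pay $55; suppliers receive $43; quantity = 191.

Inverting to Q(P) form: Qd = 246 − P; Qs = 5P − 24.
Before the tax: set 246 − P = 5P − 24 → P* = $45, Q* = 201.
With the tax collected from suppliers, supply shifts: Qs = 5(P − 12) − 24.
Solving gives Q = 191 with buyers paying $55 and suppliers receiving $43 (the $12 wedge).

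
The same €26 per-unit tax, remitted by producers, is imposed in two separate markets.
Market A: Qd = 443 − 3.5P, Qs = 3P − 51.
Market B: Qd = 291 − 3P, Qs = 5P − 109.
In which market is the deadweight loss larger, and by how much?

Market B, by €87.75.

Market A: pre-tax P* = €76, Q* = 177; post-tax Q = 135; deadweight loss = €546.
Market B: pre-tax P* = €50, Q* = 141; post-tax Q = 92.25; deadweight loss = €633.75.
Difference: €546 vs €633.75 → market B is larger by €87.75.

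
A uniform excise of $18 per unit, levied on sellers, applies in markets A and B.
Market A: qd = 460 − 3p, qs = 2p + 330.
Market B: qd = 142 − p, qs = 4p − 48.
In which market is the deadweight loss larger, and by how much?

Market A: pre-tax p* = $26, q* = 382; post-tax q = 360.4; deadweight loss = $194.4.
Market B: pre-tax p* = $38, q* = 104; post-tax q = 89.6; deadweight loss = $129.6.
Difference: $194.4 vs $129.6 → market A is larger by $64.8.

Market A, by $64.8.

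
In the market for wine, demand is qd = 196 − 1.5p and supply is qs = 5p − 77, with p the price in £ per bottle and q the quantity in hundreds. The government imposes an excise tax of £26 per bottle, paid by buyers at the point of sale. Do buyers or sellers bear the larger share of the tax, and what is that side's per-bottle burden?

Without the tax, 196 − 1.5p = 5p − 77 gives 6.5p = 273, so p* = £42 and q* = 133.
With the tax collected from buyers, demand (in seller-price terms) shifts: qd = 196 − 1.5(p + 26).
Solving gives q = 103 with buyers paying £62 and sellers receiving £36 (the £26 wedge).
Per-bottle burden: buyers £20, sellers £6.
Buyers take the larger share because demand is less price-elastic here (demand slope 1.5 vs supply slope 5).
The less price-elastic side of the market bears the larger share of a per-unit tax.

Buyers bear the larger share: £20 per bottle.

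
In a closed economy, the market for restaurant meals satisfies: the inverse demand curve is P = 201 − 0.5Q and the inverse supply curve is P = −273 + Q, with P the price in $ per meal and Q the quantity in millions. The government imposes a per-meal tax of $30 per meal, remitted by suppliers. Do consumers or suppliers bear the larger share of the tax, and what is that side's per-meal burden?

Suppliers bear the larger share: $20 per meal.

Rewrite in direct form: Qd = 402 − 2P and Qs = P + 273.
Without the tax, 402 − 2P = P + 273 gives 3P = 129, so P* = $43 and Q* = 316.
With the tax collected from suppliers, supply shifts: Qs = (P − 30) + 273.
New equilibrium: consumers pay $53, suppliers receive $23, Q = 296. (Wedge: Pb − Ps = 30.)
Per-meal burden: consumers $10, suppliers $20.
Suppliers take the larger share because supply is less price-elastic here (demand slope 2 vs supply slope 1).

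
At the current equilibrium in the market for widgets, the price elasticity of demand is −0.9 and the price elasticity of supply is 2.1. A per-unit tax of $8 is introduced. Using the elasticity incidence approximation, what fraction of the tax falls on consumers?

Incidence ratio: consumers' share ≈ εs / (εs + |εd|) = 2.1 / (2.1 + 0.9) = 0.7.
Supply is the more elastic side, so consumers bear the larger share.

Consumers' share ≈ 0.7.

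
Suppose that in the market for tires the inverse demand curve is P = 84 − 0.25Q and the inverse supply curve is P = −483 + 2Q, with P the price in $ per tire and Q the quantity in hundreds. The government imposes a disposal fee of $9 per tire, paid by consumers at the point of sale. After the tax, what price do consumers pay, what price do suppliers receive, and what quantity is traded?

Consumers pay $22; suppliers receive $13; quantity = 248.

Inverting to Q(P) form: Qd = 336 − 4P; Qs = 0.5P + 241.5.
Before the tax: set 336 − 4P = 0.5P + 241.5 → P* = $21, Q* = 252.
With the tax collected from consumers, demand (in seller-price terms) shifts: Qd = 336 − 4(P + 9).
New equilibrium: consumers pay $22, suppliers receive $13, Q = 248. (Wedge: Pb − Ps = 9.)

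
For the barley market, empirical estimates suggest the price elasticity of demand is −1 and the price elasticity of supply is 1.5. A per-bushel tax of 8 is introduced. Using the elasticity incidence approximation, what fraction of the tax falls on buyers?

Buyers' share ≈ 0.6.

Incidence ratio: buyers' share ≈ εs / (εs + |εd|) = 1.5 / (1.5 + 1) = 0.6.
Supply is the more elastic side, so buyers bear the larger share.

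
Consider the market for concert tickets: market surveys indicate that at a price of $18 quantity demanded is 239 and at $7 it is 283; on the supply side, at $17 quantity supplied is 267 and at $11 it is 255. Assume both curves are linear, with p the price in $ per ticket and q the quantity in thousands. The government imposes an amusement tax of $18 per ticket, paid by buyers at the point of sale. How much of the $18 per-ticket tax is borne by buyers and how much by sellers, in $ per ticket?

Buyers bear $6 per ticket; sellers bear $12 per ticket.

Demand slope: (283 − 239)/(7 − 18) = -4, so qd = 311 − 4p.
Supply slope: (255 − 267)/(11 − 17) = 2, so qs = 2p + 233.
Without the tax, 311 − 4p = 2p + 233 gives 6p = 78, so p* = $13 and q* = 259.
With the tax collected from buyers, demand (in seller-price terms) shifts: qd = 311 − 4(p + 18).
New equilibrium: buyers pay $19, sellers receive $1, q = 235. (Wedge: pb − ps = 18.)
Burden on buyers: $6; on sellers: $12. (They sum to $18.)
The less price-elastic side of the market bears the larger share of a per-unit tax.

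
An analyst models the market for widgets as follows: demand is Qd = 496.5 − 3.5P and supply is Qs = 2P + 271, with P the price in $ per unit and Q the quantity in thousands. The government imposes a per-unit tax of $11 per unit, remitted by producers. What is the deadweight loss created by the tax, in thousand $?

Deadweight loss = $77 thousand.

Without the tax, 496.5 − 3.5P = 2P + 271 gives 5.5P = 225.5, so P* = $41 and Q* = 353.
With the tax collected from producers, supply shifts: Qs = 2(P − 11) + 271.
Solving gives Q = 339 with buyers paying $45 and producers receiving $34 (the $11 wedge).
Quantity falls by |ΔQ| = |353 − 339| = 14.
DWL = ½ · t · |ΔQ| = ½ · 11 · 14 = $77.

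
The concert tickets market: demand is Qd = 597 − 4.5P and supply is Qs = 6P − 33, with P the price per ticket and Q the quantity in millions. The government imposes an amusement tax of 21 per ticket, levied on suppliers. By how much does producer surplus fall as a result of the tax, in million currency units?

Producer surplus falls by 2700 million.

Without the tax, 597 − 4.5P = 6P − 33 gives 10.5P = 630, so P* = 60 and Q* = 327.
With the tax collected from suppliers, supply shifts: Qs = 6(P − 21) − 33.
New equilibrium: buyers pay 72, suppliers receive 51, Q = 273. (Wedge: Pb − Ps = 21.)
ΔPS is the trapezoid between Q = 273 and Q = 327 of height 9: ½ · (327 + 273) · 9 = 2700.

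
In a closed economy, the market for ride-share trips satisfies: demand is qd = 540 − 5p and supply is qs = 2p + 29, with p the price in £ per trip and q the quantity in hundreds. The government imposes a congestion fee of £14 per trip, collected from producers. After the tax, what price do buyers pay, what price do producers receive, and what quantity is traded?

Buyers pay £77; producers receive £63; quantity = 155.

Before the tax: set 540 − 5p = 2p + 29 → p* = £73, q* = 175.
With the tax collected from producers, supply shifts: qs = 2(p − 14) + 29.
New equilibrium: buyers pay £77, producers receive £63, q = 155. (Wedge: pb − ps = 14.)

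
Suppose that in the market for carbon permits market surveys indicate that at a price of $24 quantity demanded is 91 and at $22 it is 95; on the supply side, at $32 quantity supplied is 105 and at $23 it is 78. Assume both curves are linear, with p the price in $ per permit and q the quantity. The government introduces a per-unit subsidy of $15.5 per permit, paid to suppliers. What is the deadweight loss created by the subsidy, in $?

Deadweight loss = $144.15.

Demand slope: (95 − 91)/(22 − 24) = -2, so qd = 139 − 2p.
Supply slope: (78 − 105)/(23 − 32) = 3, so qs = 3p + 9.
Before the subsidy: set 139 − 2p = 3p + 9 → p* = $26, q* = 87.
With a per-unit subsidy paid to suppliers, each receives p + 15.5 per unit sold, so supply becomes qs = 3(p + 15.5) + 9.
New equilibrium: consumers pay $16.7, suppliers receive $32.2, q = 105.6. (Wedge: pb − ps = −15.5.)
Quantity rises by |ΔQ| = |87 − 105.6| = 18.6.
DWL = ½ · t · |ΔQ| = ½ · 15.5 · 18.6 = $144.15.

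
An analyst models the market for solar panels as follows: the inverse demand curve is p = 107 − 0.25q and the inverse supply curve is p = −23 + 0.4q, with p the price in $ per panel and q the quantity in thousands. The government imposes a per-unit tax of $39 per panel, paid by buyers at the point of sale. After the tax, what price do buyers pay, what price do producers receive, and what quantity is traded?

Inverting to q(p) form: qd = 428 − 4p; qs = 2.5p + 57.5.
Without the tax, 428 − 4p = 2.5p + 57.5 gives 6.5p = 370.5, so p* = $57 and q* = 200.
With the tax collected from buyers, demand (in seller-price terms) shifts: qd = 428 − 4(p + 39).
New equilibrium: buyers pay $72, producers receive $33, q = 140. (Wedge: pb − ps = 39.)

Buyers pay $72; producers receive $33; quantity = 140.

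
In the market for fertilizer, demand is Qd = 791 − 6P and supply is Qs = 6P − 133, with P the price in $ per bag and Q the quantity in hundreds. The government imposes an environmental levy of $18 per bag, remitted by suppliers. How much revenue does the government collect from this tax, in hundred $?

Tax revenue = $4950 hundred.

Before the tax: set 791 − 6P = 6P − 133 → P* = $77, Q* = 329.
With the tax collected from suppliers, supply shifts: Qs = 6(P − 18) − 133.
Solving gives Q = 275 with consumers paying $86 and suppliers receiving $68 (the $18 wedge).
Revenue = t · Q = 18 · 275 = $4950.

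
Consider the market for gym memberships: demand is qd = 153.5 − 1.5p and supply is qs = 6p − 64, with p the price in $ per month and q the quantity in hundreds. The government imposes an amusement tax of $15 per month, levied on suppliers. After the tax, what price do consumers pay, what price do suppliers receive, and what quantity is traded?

Without the tax, 153.5 − 1.5p = 6p − 64 gives 7.5p = 217.5, so p* = $29 and q* = 110.
With the tax collected from suppliers, supply shifts: qs = 6(p − 15) − 64.
Solving gives q = 92 with consumers paying $41 and suppliers receiving $26 (the $15 wedge).

Consumers pay $41; suppliers receive $26; quantity = 92.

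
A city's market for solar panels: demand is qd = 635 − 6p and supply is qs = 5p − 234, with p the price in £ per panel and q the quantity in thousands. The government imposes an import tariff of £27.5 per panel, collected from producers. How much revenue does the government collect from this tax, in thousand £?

Tax revenue = £2365 thousand.

Without the tax, 635 − 6p = 5p − 234 gives 11p = 869, so p* = £79 and q* = 161.
With the tax collected from producers, supply shifts: qs = 5(p − 27.5) − 234.
New equilibrium: consumers pay £91.5, producers receive £64, q = 86. (Wedge: pb − ps = 27.5.)
Revenue = t · Q = 27.5 · 86 = £2365.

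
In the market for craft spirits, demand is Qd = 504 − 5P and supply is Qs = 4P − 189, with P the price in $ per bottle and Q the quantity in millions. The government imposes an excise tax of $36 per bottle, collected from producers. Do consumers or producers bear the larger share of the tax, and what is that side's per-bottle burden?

Before the tax: set 504 − 5P = 4P − 189 → P* = $77, Q* = 119.
With the tax collected from producers, supply shifts: Qs = 4(P − 36) − 189.
Solving gives Q = 39 with consumers paying $93 and producers receiving $57 (the $36 wedge).
Per-bottle burden: consumers $16, producers $20.
Producers take the larger share because supply is less price-elastic here (demand slope 5 vs supply slope 4).

Producers bear the larger share: $20 per bottle.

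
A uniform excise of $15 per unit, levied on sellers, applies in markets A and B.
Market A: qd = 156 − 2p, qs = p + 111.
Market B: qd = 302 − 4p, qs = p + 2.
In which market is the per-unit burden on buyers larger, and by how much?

Market A: pre-tax p* = $15, q* = 126; post-tax q = 116; per-unit burden on buyers = $5.
Market B: pre-tax p* = $60, q* = 62; post-tax q = 50; per-unit burden on buyers = $3.
Difference: $5 vs $3 → market A is larger by $2.

Market A, by $2.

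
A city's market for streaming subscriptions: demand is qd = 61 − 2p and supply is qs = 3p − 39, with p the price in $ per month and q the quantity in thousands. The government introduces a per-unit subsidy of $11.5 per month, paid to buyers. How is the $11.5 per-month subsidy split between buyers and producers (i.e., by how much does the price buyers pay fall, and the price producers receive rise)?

Without the subsidy, 61 − 2p = 3p − 39 gives 5p = 100, so p* = $20 and q* = 21.
With a per-unit subsidy paid to buyers, each effectively pays p − 11.5, so demand becomes qd = 61 − 2(p − 11.5).
New equilibrium: buyers pay $13.1, producers receive $24.6, q = 34.8. (Wedge: pb − ps = −11.5.)
Gain to buyers: $6.9; to producers: $4.6. (They sum to $11.5.)

Buyers gain $6.9 per month; producers gain $4.6 per month.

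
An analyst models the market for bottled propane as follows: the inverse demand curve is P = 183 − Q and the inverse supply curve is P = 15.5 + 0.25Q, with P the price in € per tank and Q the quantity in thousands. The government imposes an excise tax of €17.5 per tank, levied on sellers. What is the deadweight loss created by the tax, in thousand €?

Inverting to Q(P) form: Qd = 183 − P; Qs = 4P − 62.
Without the tax, 183 − P = 4P − 62 gives 5P = 245, so P* = €49 and Q* = 134.
With the tax collected from sellers, supply shifts: Qs = 4(P − 17.5) − 62.
New equilibrium: buyers pay €63, sellers receive €45.5, Q = 120. (Wedge: Pb − Ps = 17.5.)
Quantity falls by |ΔQ| = |134 − 120| = 14.
DWL = ½ · t · |ΔQ| = ½ · 17.5 · 14 = €122.5.

Deadweight loss = €122.5 thousand.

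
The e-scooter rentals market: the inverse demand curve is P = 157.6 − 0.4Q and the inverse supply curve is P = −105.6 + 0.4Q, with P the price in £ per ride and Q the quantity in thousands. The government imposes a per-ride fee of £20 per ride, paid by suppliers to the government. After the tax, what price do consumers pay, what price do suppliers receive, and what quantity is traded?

Inverting to Q(P) form: Qd = 394 − 2.5P; Qs = 2.5P + 264.
Before the tax: set 394 − 2.5P = 2.5P + 264 → P* = £26, Q* = 329.
With the tax collected from suppliers, supply shifts: Qs = 2.5(P − 20) + 264.
Solving gives Q = 304 with consumers paying £36 and suppliers receiving £16 (the £20 wedge).
The less price-elastic side of the market bears the larger share of a per-unit tax.

Consumers pay £36; suppliers receive £16; quantity = 304.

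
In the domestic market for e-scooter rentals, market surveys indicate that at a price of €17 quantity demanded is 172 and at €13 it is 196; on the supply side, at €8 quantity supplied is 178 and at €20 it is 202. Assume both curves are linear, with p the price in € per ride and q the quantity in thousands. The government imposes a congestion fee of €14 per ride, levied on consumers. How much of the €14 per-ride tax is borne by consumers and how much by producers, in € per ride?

Consumers bear €3.5 per ride; producers bear €10.5 per ride.

Demand slope: (196 − 172)/(13 − 17) = -6, so qd = 274 − 6p.
Supply slope: (202 − 178)/(20 − 8) = 2, so qs = 2p + 162.
Without the tax, 274 − 6p = 2p + 162 gives 8p = 112, so p* = €14 and q* = 190.
With the tax collected from consumers, demand (in seller-price terms) shifts: qd = 274 − 6(p + 14).
New equilibrium: consumers pay €17.5, producers receive €3.5, q = 169. (Wedge: pb − ps = 14.)
Burden on consumers: €3.5; on producers: €10.5. (They sum to €14.)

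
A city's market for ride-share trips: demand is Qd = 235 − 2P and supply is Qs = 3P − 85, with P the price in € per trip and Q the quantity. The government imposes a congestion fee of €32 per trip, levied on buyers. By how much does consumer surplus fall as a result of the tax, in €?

Consumer surplus falls by €1685.76.

Before the tax: set 235 − 2P = 3P − 85 → P* = €64, Q* = 107.
With the tax collected from buyers, demand (in seller-price terms) shifts: Qd = 235 − 2(P + 32).
New equilibrium: buyers pay €83.2, suppliers receive €51.2, Q = 68.6. (Wedge: Pb − Ps = 32.)
ΔCS is the trapezoid between Q = 68.6 and Q = 107 of height €19.2: ½ · (107 + 68.6) · 19.2 = €1685.76.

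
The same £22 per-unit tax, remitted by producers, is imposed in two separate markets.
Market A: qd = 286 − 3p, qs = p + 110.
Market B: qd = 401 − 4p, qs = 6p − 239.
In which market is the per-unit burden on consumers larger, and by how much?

Market A: pre-tax p* = £44, q* = 154; post-tax q = 137.5; per-unit burden on consumers = £5.5.
Market B: pre-tax p* = £64, q* = 145; post-tax q = 92.2; per-unit burden on consumers = £13.2.
Difference: £5.5 vs £13.2 → market B is larger by £7.7.

Market B, by £7.7.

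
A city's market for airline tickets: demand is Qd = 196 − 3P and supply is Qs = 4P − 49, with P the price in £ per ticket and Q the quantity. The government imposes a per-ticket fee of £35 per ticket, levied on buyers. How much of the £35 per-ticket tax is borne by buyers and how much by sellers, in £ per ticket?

Before the tax: set 196 − 3P = 4P − 49 → P* = £35, Q* = 91.
With the tax collected from buyers, demand (in seller-price terms) shifts: Qd = 196 − 3(P + 35).
New equilibrium: buyers pay £55, sellers receive £20, Q = 31. (Wedge: Pb − Ps = 35.)
Burden on buyers: £20; on sellers: £15. (They sum to £35.)
The less price-elastic side of the market bears the larger share of a per-unit tax.

Buyers bear £20 per ticket; sellers bear £15 per ticket.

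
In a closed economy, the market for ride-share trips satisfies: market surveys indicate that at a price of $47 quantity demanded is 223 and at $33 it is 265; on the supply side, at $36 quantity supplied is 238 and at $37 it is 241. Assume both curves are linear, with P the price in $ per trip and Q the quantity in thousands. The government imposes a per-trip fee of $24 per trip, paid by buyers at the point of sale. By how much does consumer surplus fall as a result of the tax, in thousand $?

Consumer surplus falls by $2748 thousand.

Demand slope: (265 − 223)/(33 − 47) = -3, so Qd = 364 − 3P.
Supply slope: (241 − 238)/(37 − 36) = 3, so Qs = 3P + 130.
Without the tax, 364 − 3P = 3P + 130 gives 6P = 234, so P* = $39 and Q* = 247.
With the tax collected from buyers, demand (in seller-price terms) shifts: Qd = 364 − 3(P + 24).
New equilibrium: buyers pay $51, producers receive $27, Q = 211. (Wedge: Pb − Ps = 24.)
ΔCS is the trapezoid between Q = 211 and Q = 247 of height $12: ½ · (247 + 211) · 12 = $2748.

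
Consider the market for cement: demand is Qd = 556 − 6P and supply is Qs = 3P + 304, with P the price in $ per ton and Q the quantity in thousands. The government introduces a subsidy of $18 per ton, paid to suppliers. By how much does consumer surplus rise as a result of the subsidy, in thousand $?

Without the subsidy, 556 − 6P = 3P + 304 gives 9P = 252, so P* = $28 and Q* = 388.
With a per-unit subsidy paid to suppliers, each receives P + 18 per unit sold, so supply becomes Qs = 3(P + 18) + 304.
Solving gives Q = 424 with consumers paying $22 and suppliers receiving $40 (the $18 wedge).
ΔCS is the trapezoid between Q = 424 and Q = 388 of height $6: ½ · (388 + 424) · 6 = $2436.

Consumer surplus rises by $2436 thousand.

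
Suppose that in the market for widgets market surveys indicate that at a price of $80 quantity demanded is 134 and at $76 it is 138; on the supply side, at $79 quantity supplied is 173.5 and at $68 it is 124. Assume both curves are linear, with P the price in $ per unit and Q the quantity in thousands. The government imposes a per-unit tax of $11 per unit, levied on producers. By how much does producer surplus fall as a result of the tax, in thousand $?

Demand slope: (138 − 134)/(76 − 80) = -1, so Qd = 214 − P.
Supply slope: (124 − 173.5)/(68 − 79) = 4.5, so Qs = 4.5P − 182.
Without the tax, 214 − P = 4.5P − 182 gives 5.5P = 396, so P* = $72 and Q* = 142.
With the tax collected from producers, supply shifts: Qs = 4.5(P − 11) − 182.
Solving gives Q = 133 with buyers paying $81 and producers receiving $70 (the $11 wedge).
ΔPS is the trapezoid between Q = 133 and Q = 142 of height $2: ½ · (142 + 133) · 2 = $275.

Producer surplus falls by $275 thousand.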